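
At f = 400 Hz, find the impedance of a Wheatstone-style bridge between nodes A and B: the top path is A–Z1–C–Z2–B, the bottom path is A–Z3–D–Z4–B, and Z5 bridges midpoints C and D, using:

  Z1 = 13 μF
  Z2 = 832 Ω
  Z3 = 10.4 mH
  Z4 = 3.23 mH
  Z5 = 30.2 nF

Step 1 — Angular frequency: ω = 2π·f = 2π·400 = 2513 rad/s.
Step 2 — Component impedances:
  Z1: Z = 1/(jωC) = -j/(ω·C) = 0 - j30.61 Ω
  Z2: Z = R = 832 Ω
  Z3: Z = jωL = j·2513·0.0104 = 0 + j26.14 Ω
  Z4: Z = jωL = j·2513·0.00323 = 0 + j8.118 Ω
  Z5: Z = 1/(jωC) = -j/(ω·C) = 0 - j1.318e+04 Ω
Step 3 — Bridge requires nodal analysis (the Z5 bridge couples midpoints C and D, so the two paths cannot be reduced to a simple series/parallel combination). Setting node B to ground and injecting 1 A at node A, the 3-node admittance system at A, C, D solves to V_A = Z_AB = 1.41 + j34.3 Ω = 34.33∠87.6° Ω.

Z = 1.41 + j34.3 Ω = 34.33∠87.6° Ω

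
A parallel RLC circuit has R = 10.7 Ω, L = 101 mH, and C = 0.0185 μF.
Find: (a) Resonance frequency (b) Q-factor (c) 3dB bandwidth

Step 1 — Resonance: ω₀ = 1/√(LC) = 1/√(0.101·1.85e-08) = 2.313e+04 rad/s.
Step 2 — f₀ = ω₀/(2π) = 3682 Hz.
Step 3 — Parallel Q: Q = R/(ω₀L) = 10.7/(2.313e+04·0.101) = 0.004579.
Step 4 — Bandwidth: Δω = ω₀/Q = 5.052e+06 rad/s; BW = Δω/(2π) = 8.04e+05 Hz.

(a) f₀ = 3682 Hz  (b) Q = 0.004579  (c) BW = 8.04e+05 Hz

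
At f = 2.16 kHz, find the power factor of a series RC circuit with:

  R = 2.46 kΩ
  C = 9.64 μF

Step 1 — Angular frequency: ω = 2π·f = 2π·2160 = 1.357e+04 rad/s.
Step 2 — Component impedances:
  R: Z = R = 2460 Ω
  C: Z = 1/(jωC) = -j/(ω·C) = 0 - j7.643 Ω
Step 3 — Series combination: Z_total = R + C = 2460 - j7.643 Ω = 2460∠-0.2° Ω.
Step 4 — Power factor: PF = cos(φ) = Re(Z)/|Z| = 2460/2460 = 1.
Step 5 — Type: Im(Z) = -7.643 ⇒ leading (phase φ = -0.2°).

PF = 1 (leading, φ = -0.2°)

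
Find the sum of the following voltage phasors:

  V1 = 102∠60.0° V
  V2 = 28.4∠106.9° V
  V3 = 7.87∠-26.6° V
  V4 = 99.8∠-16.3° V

Step 1 — Convert each phasor to rectangular form:
  V1 = 102·(cos(60.0°) + j·sin(60.0°)) = 51 + j88.33 V
  V2 = 28.4·(cos(106.9°) + j·sin(106.9°)) = -8.256 + j27.17 V
  V3 = 7.87·(cos(-26.6°) + j·sin(-26.6°)) = 7.037 - j3.524 V
  V4 = 99.8·(cos(-16.3°) + j·sin(-16.3°)) = 95.79 - j28.01 V
Step 2 — Sum components: V_total = 145.6 + j83.97 V.
Step 3 — Convert to polar: |V_total| = 168.1 V, ∠V_total = 30.0°.

V_total = 168.1∠30.0° V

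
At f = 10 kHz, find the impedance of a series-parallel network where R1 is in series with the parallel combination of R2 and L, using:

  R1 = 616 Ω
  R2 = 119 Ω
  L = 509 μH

Step 1 — Angular frequency: ω = 2π·f = 2π·1e+04 = 6.283e+04 rad/s.
Step 2 — Component impedances:
  R1: Z = R = 616 Ω
  R2: Z = R = 119 Ω
  L: Z = jωL = j·6.283e+04·0.000509 = 0 + j31.98 Ω
Step 3 — Parallel branch: R2 || L = 1/(1/R2 + 1/L) = 8.016 + j29.83 Ω.
Step 4 — Series with R1: Z_total = R1 + (R2 || L) = 624 + j29.83 Ω = 624.7∠2.7° Ω.

Z = 624 + j29.83 Ω = 624.7∠2.7° Ω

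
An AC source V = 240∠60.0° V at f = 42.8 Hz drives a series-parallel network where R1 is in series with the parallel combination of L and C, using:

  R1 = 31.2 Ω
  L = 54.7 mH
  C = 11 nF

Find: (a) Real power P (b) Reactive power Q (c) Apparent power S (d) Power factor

Step 1 — Angular frequency: ω = 2π·f = 2π·42.8 = 268.9 rad/s.
Step 2 — Component impedances:
  R1: Z = R = 31.2 Ω
  L: Z = jωL = j·268.9·0.0547 = 0 + j14.71 Ω
  C: Z = 1/(jωC) = -j/(ω·C) = 0 - j3.381e+05 Ω
Step 3 — Parallel branch: L || C = 1/(1/L + 1/C) = 0 + j14.71 Ω.
Step 4 — Series with R1: Z_total = R1 + (L || C) = 31.2 + j14.71 Ω = 34.49∠25.2° Ω.
Step 5 — Source phasor: V = 240∠60.0° V = 120 + j207.8 V.
Step 6 — Current: I = V / Z = 5.716 + j3.967 A = 6.958∠34.8° A.
Step 7 — Complex power: S = V·I* = 1510 + j712.1 VA.
Step 8 — Real power: P = Re(S) = 1510 W.
Step 9 — Reactive power: Q = Im(S) = 712.1 VAR.
Step 10 — Apparent power: |S| = 1670 VA.
Step 11 — Power factor: PF = P/|S| = 0.9045 (lagging).

(a) P = 1510 W  (b) Q = 712.1 VAR  (c) S = 1670 VA  (d) PF = 0.9045 (lagging)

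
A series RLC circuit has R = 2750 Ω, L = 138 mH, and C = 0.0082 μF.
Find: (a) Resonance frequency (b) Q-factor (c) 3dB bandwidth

Step 1 — Resonance: ω₀ = 1/√(LC) = 1/√(0.138·8.2e-09) = 2.973e+04 rad/s.
Step 2 — f₀ = ω₀/(2π) = 4731 Hz.
Step 3 — Series Q: Q = ω₀L/R = 2.973e+04·0.138/2750 = 1.492.
Step 4 — Bandwidth: Δω = ω₀/Q = 1.993e+04 rad/s; BW = Δω/(2π) = 3172 Hz.

(a) f₀ = 4731 Hz  (b) Q = 1.492  (c) BW = 3172 Hz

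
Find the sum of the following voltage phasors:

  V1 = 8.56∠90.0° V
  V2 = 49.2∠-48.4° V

Step 1 — Convert each phasor to rectangular form:
  V1 = 8.56·(cos(90.0°) + j·sin(90.0°)) = 0 + j8.56 V
  V2 = 49.2·(cos(-48.4°) + j·sin(-48.4°)) = 32.67 - j36.79 V
Step 2 — Sum components: V_total = 32.67 - j28.23 V.
Step 3 — Convert to polar: |V_total| = 43.17 V, ∠V_total = -40.8°.

V_total = 43.17∠-40.8° V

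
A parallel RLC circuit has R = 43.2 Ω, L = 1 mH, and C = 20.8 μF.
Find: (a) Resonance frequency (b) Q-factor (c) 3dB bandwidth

Step 1 — Resonance: ω₀ = 1/√(LC) = 1/√(0.001·2.08e-05) = 6934 rad/s.
Step 2 — f₀ = ω₀/(2π) = 1104 Hz.
Step 3 — Parallel Q: Q = R/(ω₀L) = 43.2/(6934·0.001) = 6.23.
Step 4 — Bandwidth: Δω = ω₀/Q = 1113 rad/s; BW = Δω/(2π) = 177.1 Hz.

(a) f₀ = 1104 Hz  (b) Q = 6.23  (c) BW = 177.1 Hz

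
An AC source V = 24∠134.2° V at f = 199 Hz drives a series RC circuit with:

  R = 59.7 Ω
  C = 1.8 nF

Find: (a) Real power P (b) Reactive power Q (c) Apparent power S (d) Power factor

Step 1 — Angular frequency: ω = 2π·f = 2π·199 = 1250 rad/s.
Step 2 — Component impedances:
  R: Z = R = 59.7 Ω
  C: Z = 1/(jωC) = -j/(ω·C) = 0 - j4.443e+05 Ω
Step 3 — Series combination: Z_total = R + C = 59.7 - j4.443e+05 Ω = 4.443e+05∠-90.0° Ω.
Step 4 — Source phasor: V = 24∠134.2° V = -16.73 + j17.21 V.
Step 5 — Current: I = V / Z = -3.873e-05 - j3.765e-05 A = 5.402e-05∠-135.8° A.
Step 6 — Complex power: S = V·I* = 1.742e-07 - j0.001296 VA.
Step 7 — Real power: P = Re(S) = 1.742e-07 W.
Step 8 — Reactive power: Q = Im(S) = -0.001296 VAR.
Step 9 — Apparent power: |S| = 0.001296 VA.
Step 10 — Power factor: PF = P/|S| = 0.0001344 (leading).

(a) P = 1.742e-07 W  (b) Q = -0.001296 VAR  (c) S = 0.001296 VA  (d) PF = 0.0001344 (leading)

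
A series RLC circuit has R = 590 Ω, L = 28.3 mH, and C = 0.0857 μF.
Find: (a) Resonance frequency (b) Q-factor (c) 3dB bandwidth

Step 1 — Resonance: ω₀ = 1/√(LC) = 1/√(0.0283·8.57e-08) = 2.031e+04 rad/s.
Step 2 — f₀ = ω₀/(2π) = 3232 Hz.
Step 3 — Series Q: Q = ω₀L/R = 2.031e+04·0.0283/590 = 0.974.
Step 4 — Bandwidth: Δω = ω₀/Q = 2.085e+04 rad/s; BW = Δω/(2π) = 3318 Hz.

(a) f₀ = 3232 Hz  (b) Q = 0.974  (c) BW = 3318 Hz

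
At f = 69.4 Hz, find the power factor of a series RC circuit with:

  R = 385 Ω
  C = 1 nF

Step 1 — Angular frequency: ω = 2π·f = 2π·69.4 = 436.1 rad/s.
Step 2 — Component impedances:
  R: Z = R = 385 Ω
  C: Z = 1/(jωC) = -j/(ω·C) = 0 - j2.293e+06 Ω
Step 3 — Series combination: Z_total = R + C = 385 - j2.293e+06 Ω = 2.293e+06∠-90.0° Ω.
Step 4 — Power factor: PF = cos(φ) = Re(Z)/|Z| = 385/2.293e+06 = 0.0001679.
Step 5 — Type: Im(Z) = -2.293e+06 ⇒ leading (phase φ = -90.0°).

PF = 0.0001679 (leading, φ = -90.0°)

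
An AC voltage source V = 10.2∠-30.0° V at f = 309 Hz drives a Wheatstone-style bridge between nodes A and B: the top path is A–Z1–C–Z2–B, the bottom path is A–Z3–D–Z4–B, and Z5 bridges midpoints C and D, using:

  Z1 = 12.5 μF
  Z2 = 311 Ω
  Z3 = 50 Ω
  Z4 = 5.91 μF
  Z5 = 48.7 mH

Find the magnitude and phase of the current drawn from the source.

Step 1 — Angular frequency: ω = 2π·f = 2π·309 = 1942 rad/s.
Step 2 — Component impedances:
  Z1: Z = 1/(jωC) = -j/(ω·C) = 0 - j41.21 Ω
  Z2: Z = R = 311 Ω
  Z3: Z = R = 50 Ω
  Z4: Z = 1/(jωC) = -j/(ω·C) = 0 - j87.15 Ω
  Z5: Z = jωL = j·1942·0.0487 = 0 + j94.55 Ω
Step 3 — Bridge requires nodal analysis (the Z5 bridge couples midpoints C and D, so the two paths cannot be reduced to a simple series/parallel combination). Setting node B to ground and injecting 1 A at node A, the 3-node admittance system at A, C, D solves to V_A = Z_AB = 23.65 - j52.55 Ω = 57.63∠-65.8° Ω.
Step 4 — Source phasor: V = 10.2∠-30.0° V = 8.833 - j5.1 V.
Step 5 — Ohm's law: I = V / Z_total = (8.833 - j5.1) / (23.65 - j52.55) = 0.1436 + j0.1035 A.
Step 6 — Convert to polar: |I| = 0.177 A, ∠I = 35.8°.

I = 0.177∠35.8° A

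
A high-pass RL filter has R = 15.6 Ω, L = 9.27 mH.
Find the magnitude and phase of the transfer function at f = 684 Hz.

Step 1 — Angular frequency: ω = 2π·684 = 4298 rad/s.
Step 2 — Transfer function: H(jω) = jωL/(R + jωL).
Step 3 — Numerator jωL = j·39.84; denominator R + jωL = 15.6 + j39.84.
Step 4 — H = 0.8671 + j0.3395.
Step 5 — Magnitude: |H| = 0.9312 (-0.6 dB); phase: φ = 21.4°.

|H| = 0.9312 (-0.6 dB), φ = 21.4°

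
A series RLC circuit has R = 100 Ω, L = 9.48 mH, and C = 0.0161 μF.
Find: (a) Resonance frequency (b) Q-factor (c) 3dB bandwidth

Step 1 — Resonance condition Im(Z)=0 gives ω₀ = 1/√(LC).
Step 2 — ω₀ = 1/√(0.00948·1.61e-08) = 8.094e+04 rad/s.
Step 3 — f₀ = ω₀/(2π) = 1.288e+04 Hz.
Step 4 — Series Q: Q = ω₀L/R = 8.094e+04·0.00948/100 = 7.673.
Step 5 — 3dB bandwidth: Δω = ω₀/Q = 1.055e+04 rad/s; BW = Δω/(2π) = 1679 Hz.

(a) f₀ = 1.288e+04 Hz  (b) Q = 7.673  (c) BW = 1679 Hz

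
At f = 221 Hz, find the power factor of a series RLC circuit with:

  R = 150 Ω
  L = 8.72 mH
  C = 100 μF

Step 1 — Angular frequency: ω = 2π·f = 2π·221 = 1389 rad/s.
Step 2 — Component impedances:
  R: Z = R = 150 Ω
  L: Z = jωL = j·1389·0.00872 = 0 + j12.11 Ω
  C: Z = 1/(jωC) = -j/(ω·C) = 0 - j7.202 Ω
Step 3 — Series combination: Z_total = R + L + C = 150 + j4.907 Ω = 150.1∠1.9° Ω.
Step 4 — Power factor: PF = cos(φ) = Re(Z)/|Z| = 150/150.08 = 0.9995.
Step 5 — Type: Im(Z) = 4.907 ⇒ lagging (phase φ = 1.9°).

PF = 0.9995 (lagging, φ = 1.9°)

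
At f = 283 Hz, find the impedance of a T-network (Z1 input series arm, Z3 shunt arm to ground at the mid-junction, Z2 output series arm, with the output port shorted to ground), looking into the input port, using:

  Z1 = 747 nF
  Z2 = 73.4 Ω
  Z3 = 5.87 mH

Step 1 — Angular frequency: ω = 2π·f = 2π·283 = 1778 rad/s.
Step 2 — Component impedances:
  Z1: Z = 1/(jωC) = -j/(ω·C) = 0 - j752.9 Ω
  Z2: Z = R = 73.4 Ω
  Z3: Z = jωL = j·1778·0.00587 = 0 + j10.44 Ω
Step 3 — With the output port shorted to ground, the output series arm Z2 runs from the junction to ground; the shunt arm Z3 also runs from the junction to ground. They appear in parallel: Z3 || Z2 = 1.455 + j10.23 Ω.
Step 4 — Series with input arm Z1: Z_in = Z1 + (Z3 || Z2) = 1.455 - j742.6 Ω = 742.6∠-89.9° Ω.

Z = 1.455 - j742.6 Ω = 742.6∠-89.9° Ω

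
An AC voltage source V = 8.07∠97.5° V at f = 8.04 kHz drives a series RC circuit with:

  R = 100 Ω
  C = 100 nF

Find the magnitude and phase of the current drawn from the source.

Step 1 — Angular frequency: ω = 2π·f = 2π·8040 = 5.052e+04 rad/s.
Step 2 — Component impedances:
  R: Z = R = 100 Ω
  C: Z = 1/(jωC) = -j/(ω·C) = 0 - j198 Ω
Step 3 — Series combination: Z_total = R + C = 100 - j198 Ω = 221.8∠-63.2° Ω.
Step 4 — Source phasor: V = 8.07∠97.5° V = -1.053 + j8.001 V.
Step 5 — Ohm's law: I = V / Z_total = (-1.053 + j8.001) / (100 - j198) = -0.03434 + j0.01203 A.
Step 6 — Convert to polar: |I| = 0.03639 A, ∠I = 160.7°.

I = 0.03639∠160.7° A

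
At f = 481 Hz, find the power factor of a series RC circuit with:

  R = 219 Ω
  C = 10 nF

Step 1 — Angular frequency: ω = 2π·f = 2π·481 = 3022 rad/s.
Step 2 — Component impedances:
  R: Z = R = 219 Ω
  C: Z = 1/(jωC) = -j/(ω·C) = 0 - j3.309e+04 Ω
Step 3 — Series combination: Z_total = R + C = 219 - j3.309e+04 Ω = 3.309e+04∠-89.6° Ω.
Step 4 — Power factor: PF = cos(φ) = Re(Z)/|Z| = 219/3.309e+04 = 0.006618.
Step 5 — Type: Im(Z) = -3.309e+04 ⇒ leading (phase φ = -89.6°).

PF = 0.006618 (leading, φ = -89.6°)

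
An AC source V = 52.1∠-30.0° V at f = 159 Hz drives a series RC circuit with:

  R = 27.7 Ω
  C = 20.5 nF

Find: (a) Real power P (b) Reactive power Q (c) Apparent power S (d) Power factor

Step 1 — Angular frequency: ω = 2π·f = 2π·159 = 999 rad/s.
Step 2 — Component impedances:
  R: Z = R = 27.7 Ω
  C: Z = 1/(jωC) = -j/(ω·C) = 0 - j4.883e+04 Ω
Step 3 — Series combination: Z_total = R + C = 27.7 - j4.883e+04 Ω = 4.883e+04∠-90.0° Ω.
Step 4 — Source phasor: V = 52.1∠-30.0° V = 45.12 - j26.05 V.
Step 5 — Current: I = V / Z = 0.000534 + j0.0009238 A = 0.001067∠60.0° A.
Step 6 — Complex power: S = V·I* = 3.154e-05 - j0.05559 VA.
Step 7 — Real power: P = Re(S) = 3.154e-05 W.
Step 8 — Reactive power: Q = Im(S) = -0.05559 VAR.
Step 9 — Apparent power: |S| = 0.05559 VA.
Step 10 — Power factor: PF = P/|S| = 0.0005673 (leading).

(a) P = 3.154e-05 W  (b) Q = -0.05559 VAR  (c) S = 0.05559 VA  (d) PF = 0.0005673 (leading)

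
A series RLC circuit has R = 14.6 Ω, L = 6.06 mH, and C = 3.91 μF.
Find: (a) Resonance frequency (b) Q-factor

Step 1 — Resonance condition Im(Z)=0 gives ω₀ = 1/√(LC).
Step 2 — ω₀ = 1/√(0.00606·3.91e-06) = 6496 rad/s.
Step 3 — f₀ = ω₀/(2π) = 1034 Hz.
Step 4 — Series Q: Q = ω₀L/R = 6496·0.00606/14.6 = 2.696.

(a) f₀ = 1034 Hz  (b) Q = 2.696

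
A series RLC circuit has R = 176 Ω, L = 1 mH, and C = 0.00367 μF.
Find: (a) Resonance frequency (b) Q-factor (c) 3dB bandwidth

Step 1 — Resonance condition Im(Z)=0 gives ω₀ = 1/√(LC).
Step 2 — ω₀ = 1/√(0.001·3.67e-09) = 5.22e+05 rad/s.
Step 3 — f₀ = ω₀/(2π) = 8.308e+04 Hz.
Step 4 — Series Q: Q = ω₀L/R = 5.22e+05·0.001/176 = 2.966.
Step 5 — 3dB bandwidth: Δω = ω₀/Q = 1.76e+05 rad/s; BW = Δω/(2π) = 2.801e+04 Hz.

(a) f₀ = 8.308e+04 Hz  (b) Q = 2.966  (c) BW = 2.801e+04 Hz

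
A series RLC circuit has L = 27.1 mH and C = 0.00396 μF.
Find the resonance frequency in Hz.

Step 1 — Resonance condition Im(Z)=0 gives ω₀ = 1/√(LC).
Step 2 — ω₀ = 1/√(0.0271·3.96e-09) = 9.653e+04 rad/s.
Step 3 — f₀ = ω₀/(2π) = 1.536e+04 Hz.

f₀ = 1.536e+04 Hz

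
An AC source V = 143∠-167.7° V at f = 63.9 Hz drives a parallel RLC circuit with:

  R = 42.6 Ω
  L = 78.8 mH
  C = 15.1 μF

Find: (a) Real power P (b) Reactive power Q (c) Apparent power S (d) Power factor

Step 1 — Angular frequency: ω = 2π·f = 2π·63.9 = 401.5 rad/s.
Step 2 — Component impedances:
  R: Z = R = 42.6 Ω
  L: Z = jωL = j·401.5·0.0788 = 0 + j31.64 Ω
  C: Z = 1/(jωC) = -j/(ω·C) = 0 - j164.9 Ω
Step 3 — Parallel combination: 1/Z_total = 1/R + 1/L + 1/C; Z_total = 19.5 + j21.22 Ω = 28.82∠47.4° Ω.
Step 4 — Source phasor: V = 143∠-167.7° V = -139.7 - j30.46 V.
Step 5 — Current: I = V / Z = -4.058 + j2.854 A = 4.961∠144.9° A.
Step 6 — Complex power: S = V·I* = 480 + j522.4 VA.
Step 7 — Real power: P = Re(S) = 480 W.
Step 8 — Reactive power: Q = Im(S) = 522.4 VAR.
Step 9 — Apparent power: |S| = 709.4 VA.
Step 10 — Power factor: PF = P/|S| = 0.6766 (lagging).

(a) P = 480 W  (b) Q = 522.4 VAR  (c) S = 709.4 VA  (d) PF = 0.6766 (lagging)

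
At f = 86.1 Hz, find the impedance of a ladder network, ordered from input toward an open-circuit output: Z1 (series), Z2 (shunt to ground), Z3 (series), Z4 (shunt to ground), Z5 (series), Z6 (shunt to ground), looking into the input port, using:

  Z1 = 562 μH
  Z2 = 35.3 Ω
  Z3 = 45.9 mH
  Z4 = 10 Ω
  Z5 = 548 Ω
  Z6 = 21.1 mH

Step 1 — Angular frequency: ω = 2π·f = 2π·86.1 = 541 rad/s.
Step 2 — Component impedances:
  Z1: Z = jωL = j·541·0.000562 = 0 + j0.304 Ω
  Z2: Z = R = 35.3 Ω
  Z3: Z = jωL = j·541·0.0459 = 0 + j24.83 Ω
  Z4: Z = R = 10 Ω
  Z5: Z = R = 548 Ω
  Z6: Z = jωL = j·541·0.0211 = 0 + j11.41 Ω
Step 3 — Ladder network (open output): work backward from the far end, alternating series and parallel combinations. Z_in = 14.1 + j11.97 Ω = 18.5∠40.3° Ω.

Z = 14.1 + j11.97 Ω = 18.5∠40.3° Ω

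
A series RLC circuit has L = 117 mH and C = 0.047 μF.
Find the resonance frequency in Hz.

Step 1 — Resonance condition Im(Z)=0 gives ω₀ = 1/√(LC).
Step 2 — ω₀ = 1/√(0.117·4.7e-08) = 1.349e+04 rad/s.
Step 3 — f₀ = ω₀/(2π) = 2146 Hz.

f₀ = 2146 Hz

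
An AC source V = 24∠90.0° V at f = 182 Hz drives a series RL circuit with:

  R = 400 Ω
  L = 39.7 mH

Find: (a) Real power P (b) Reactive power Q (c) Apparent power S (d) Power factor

Step 1 — Angular frequency: ω = 2π·f = 2π·182 = 1144 rad/s.
Step 2 — Component impedances:
  R: Z = R = 400 Ω
  L: Z = jωL = j·1144·0.0397 = 0 + j45.4 Ω
Step 3 — Series combination: Z_total = R + L = 400 + j45.4 Ω = 402.6∠6.5° Ω.
Step 4 — Source phasor: V = 24∠90.0° V = 0 + j24 V.
Step 5 — Current: I = V / Z = 0.006723 + j0.05924 A = 0.05962∠83.5° A.
Step 6 — Complex power: S = V·I* = 1.422 + j0.1614 VA.
Step 7 — Real power: P = Re(S) = 1.422 W.
Step 8 — Reactive power: Q = Im(S) = 0.1614 VAR.
Step 9 — Apparent power: |S| = 1.431 VA.
Step 10 — Power factor: PF = P/|S| = 0.9936 (lagging).

(a) P = 1.422 W  (b) Q = 0.1614 VAR  (c) S = 1.431 VA  (d) PF = 0.9936 (lagging)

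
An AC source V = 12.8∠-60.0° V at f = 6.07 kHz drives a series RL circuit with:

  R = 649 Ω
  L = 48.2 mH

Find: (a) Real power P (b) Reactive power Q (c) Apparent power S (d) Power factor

Step 1 — Angular frequency: ω = 2π·f = 2π·6070 = 3.814e+04 rad/s.
Step 2 — Component impedances:
  R: Z = R = 649 Ω
  L: Z = jωL = j·3.814e+04·0.0482 = 0 + j1838 Ω
Step 3 — Series combination: Z_total = R + L = 649 + j1838 Ω = 1949∠70.6° Ω.
Step 4 — Source phasor: V = 12.8∠-60.0° V = 6.4 - j11.09 V.
Step 5 — Current: I = V / Z = -0.004269 - j0.004989 A = 0.006566∠-130.6° A.
Step 6 — Complex power: S = V·I* = 0.02798 + j0.07925 VA.
Step 7 — Real power: P = Re(S) = 0.02798 W.
Step 8 — Reactive power: Q = Im(S) = 0.07925 VAR.
Step 9 — Apparent power: |S| = 0.08404 VA.
Step 10 — Power factor: PF = P/|S| = 0.3329 (lagging).

(a) P = 0.02798 W  (b) Q = 0.07925 VAR  (c) S = 0.08404 VA  (d) PF = 0.3329 (lagging)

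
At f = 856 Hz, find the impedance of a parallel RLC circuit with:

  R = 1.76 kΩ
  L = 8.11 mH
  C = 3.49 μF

Step 1 — Angular frequency: ω = 2π·f = 2π·856 = 5378 rad/s.
Step 2 — Component impedances:
  R: Z = R = 1760 Ω
  L: Z = jωL = j·5378·0.00811 = 0 + j43.62 Ω
  C: Z = 1/(jωC) = -j/(ω·C) = 0 - j53.27 Ω
Step 3 — Parallel combination: 1/Z_total = 1/R + 1/L + 1/C; Z_total = 32.3 + j236.2 Ω = 238.4∠82.2° Ω.

Z = 32.3 + j236.2 Ω = 238.4∠82.2° Ω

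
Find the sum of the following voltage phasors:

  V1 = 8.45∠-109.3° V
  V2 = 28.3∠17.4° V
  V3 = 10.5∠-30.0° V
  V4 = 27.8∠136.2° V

Step 1 — Convert each phasor to rectangular form:
  V1 = 8.45·(cos(-109.3°) + j·sin(-109.3°)) = -2.793 - j7.975 V
  V2 = 28.3·(cos(17.4°) + j·sin(17.4°)) = 27.01 + j8.463 V
  V3 = 10.5·(cos(-30.0°) + j·sin(-30.0°)) = 9.093 - j5.25 V
  V4 = 27.8·(cos(136.2°) + j·sin(136.2°)) = -20.06 + j19.24 V
Step 2 — Sum components: V_total = 13.24 + j14.48 V.
Step 3 — Convert to polar: |V_total| = 19.62 V, ∠V_total = 47.6°.

V_total = 19.62∠47.6° V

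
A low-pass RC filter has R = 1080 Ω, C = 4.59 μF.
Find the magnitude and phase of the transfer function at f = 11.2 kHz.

Step 1 — Angular frequency: ω = 2π·1.12e+04 = 7.037e+04 rad/s.
Step 2 — Transfer function: H(jω) = 1/(1 + jωRC).
Step 3 — Denominator: 1 + jωRC = 1 + j·7.037e+04·1080·4.59e-06 = 1 + j348.8.
Step 4 — H = 8.217e-06 - j0.002867.
Step 5 — Magnitude: |H| = 0.002867 (-50.9 dB); phase: φ = -89.8°.

|H| = 0.002867 (-50.9 dB), φ = -89.8°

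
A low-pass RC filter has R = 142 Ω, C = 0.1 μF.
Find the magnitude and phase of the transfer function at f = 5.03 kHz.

Step 1 — Angular frequency: ω = 2π·5030 = 3.16e+04 rad/s.
Step 2 — Transfer function: H(jω) = 1/(1 + jωRC).
Step 3 — Denominator: 1 + jωRC = 1 + j·3.16e+04·142·1e-07 = 1 + j0.4488.
Step 4 — H = 0.8324 - j0.3735.
Step 5 — Magnitude: |H| = 0.9123 (-0.8 dB); phase: φ = -24.2°.

|H| = 0.9123 (-0.8 dB), φ = -24.2°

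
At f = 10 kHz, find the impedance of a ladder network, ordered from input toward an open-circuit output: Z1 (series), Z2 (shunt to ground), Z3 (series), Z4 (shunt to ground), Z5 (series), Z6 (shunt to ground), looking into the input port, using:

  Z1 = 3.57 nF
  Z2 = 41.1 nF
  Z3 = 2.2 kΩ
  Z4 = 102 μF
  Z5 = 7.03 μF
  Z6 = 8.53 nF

Step 1 — Angular frequency: ω = 2π·f = 2π·1e+04 = 6.283e+04 rad/s.
Step 2 — Component impedances:
  Z1: Z = 1/(jωC) = -j/(ω·C) = 0 - j4458 Ω
  Z2: Z = 1/(jωC) = -j/(ω·C) = 0 - j387.2 Ω
  Z3: Z = R = 2200 Ω
  Z4: Z = 1/(jωC) = -j/(ω·C) = 0 - j0.156 Ω
  Z5: Z = 1/(jωC) = -j/(ω·C) = 0 - j2.264 Ω
  Z6: Z = 1/(jωC) = -j/(ω·C) = 0 - j1866 Ω
Step 3 — Ladder network (open output): work backward from the far end, alternating series and parallel combinations. Z_in = 66.11 - j4834 Ω = 4834∠-89.2° Ω.

Z = 66.11 - j4834 Ω = 4834∠-89.2° Ω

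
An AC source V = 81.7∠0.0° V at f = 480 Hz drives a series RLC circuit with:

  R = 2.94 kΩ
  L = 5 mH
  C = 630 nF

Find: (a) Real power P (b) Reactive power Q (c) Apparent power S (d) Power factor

Step 1 — Angular frequency: ω = 2π·f = 2π·480 = 3016 rad/s.
Step 2 — Component impedances:
  R: Z = R = 2940 Ω
  L: Z = jωL = j·3016·0.005 = 0 + j15.08 Ω
  C: Z = 1/(jωC) = -j/(ω·C) = 0 - j526.3 Ω
Step 3 — Series combination: Z_total = R + L + C = 2940 - j511.2 Ω = 2984∠-9.9° Ω.
Step 4 — Source phasor: V = 81.7∠0.0° V = 81.7 V.
Step 5 — Current: I = V / Z = 0.02697 + j0.00469 A = 0.02738∠9.9° A.
Step 6 — Complex power: S = V·I* = 2.204 - j0.3832 VA.
Step 7 — Real power: P = Re(S) = 2.204 W.
Step 8 — Reactive power: Q = Im(S) = -0.3832 VAR.
Step 9 — Apparent power: |S| = 2.237 VA.
Step 10 — Power factor: PF = P/|S| = 0.9852 (leading).

(a) P = 2.204 W  (b) Q = -0.3832 VAR  (c) S = 2.237 VA  (d) PF = 0.9852 (leading)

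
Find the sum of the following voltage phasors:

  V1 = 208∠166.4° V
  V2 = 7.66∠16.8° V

Step 1 — Convert each phasor to rectangular form:
  V1 = 208·(cos(166.4°) + j·sin(166.4°)) = -202.2 + j48.91 V
  V2 = 7.66·(cos(16.8°) + j·sin(16.8°)) = 7.333 + j2.214 V
Step 2 — Sum components: V_total = -194.8 + j51.12 V.
Step 3 — Convert to polar: |V_total| = 201.4 V, ∠V_total = 165.3°.

V_total = 201.4∠165.3° V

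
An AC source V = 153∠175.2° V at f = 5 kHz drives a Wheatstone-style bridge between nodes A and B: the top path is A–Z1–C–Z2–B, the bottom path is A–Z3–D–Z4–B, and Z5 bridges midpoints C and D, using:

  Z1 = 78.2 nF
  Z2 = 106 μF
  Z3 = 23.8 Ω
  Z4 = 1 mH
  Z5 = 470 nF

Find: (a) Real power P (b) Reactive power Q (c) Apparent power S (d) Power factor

Step 1 — Angular frequency: ω = 2π·f = 2π·5000 = 3.142e+04 rad/s.
Step 2 — Component impedances:
  Z1: Z = 1/(jωC) = -j/(ω·C) = 0 - j407 Ω
  Z2: Z = 1/(jωC) = -j/(ω·C) = 0 - j0.3003 Ω
  Z3: Z = R = 23.8 Ω
  Z4: Z = jωL = j·3.142e+04·0.001 = 0 + j31.42 Ω
  Z5: Z = 1/(jωC) = -j/(ω·C) = 0 - j67.73 Ω
Step 3 — Bridge requires nodal analysis (the Z5 bridge couples midpoints C and D, so the two paths cannot be reduced to a simple series/parallel combination). Setting node B to ground and injecting 1 A at node A, the 3-node admittance system at A, C, D solves to V_A = Z_AB = 32.22 + j65.84 Ω = 73.31∠63.9° Ω.
Step 4 — Source phasor: V = 153∠175.2° V = -152.5 + j12.8 V.
Step 5 — Current: I = V / Z = -0.7574 + j1.945 A = 2.087∠111.3° A.
Step 6 — Complex power: S = V·I* = 140.4 + j286.8 VA.
Step 7 — Real power: P = Re(S) = 140.4 W.
Step 8 — Reactive power: Q = Im(S) = 286.8 VAR.
Step 9 — Apparent power: |S| = 319.3 VA.
Step 10 — Power factor: PF = P/|S| = 0.4396 (lagging).

(a) P = 140.4 W  (b) Q = 286.8 VAR  (c) S = 319.3 VA  (d) PF = 0.4396 (lagging)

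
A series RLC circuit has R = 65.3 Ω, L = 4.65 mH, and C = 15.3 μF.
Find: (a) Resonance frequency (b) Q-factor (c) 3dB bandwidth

Step 1 — Resonance condition Im(Z)=0 gives ω₀ = 1/√(LC).
Step 2 — ω₀ = 1/√(0.00465·1.53e-05) = 3749 rad/s.
Step 3 — f₀ = ω₀/(2π) = 596.7 Hz.
Step 4 — Series Q: Q = ω₀L/R = 3749·0.00465/65.3 = 0.267.
Step 5 — 3dB bandwidth: Δω = ω₀/Q = 1.404e+04 rad/s; BW = Δω/(2π) = 2235 Hz.

(a) f₀ = 596.7 Hz  (b) Q = 0.267  (c) BW = 2235 Hz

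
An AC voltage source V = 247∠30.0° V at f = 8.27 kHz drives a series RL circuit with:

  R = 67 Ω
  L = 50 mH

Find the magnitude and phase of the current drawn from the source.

Step 1 — Angular frequency: ω = 2π·f = 2π·8270 = 5.196e+04 rad/s.
Step 2 — Component impedances:
  R: Z = R = 67 Ω
  L: Z = jωL = j·5.196e+04·0.05 = 0 + j2598 Ω
Step 3 — Series combination: Z_total = R + L = 67 + j2598 Ω = 2599∠88.5° Ω.
Step 4 — Source phasor: V = 247∠30.0° V = 213.9 + j123.5 V.
Step 5 — Ohm's law: I = V / Z_total = (213.9 + j123.5) / (67 + j2598) = 0.04962 - j0.08105 A.
Step 6 — Convert to polar: |I| = 0.09504 A, ∠I = -58.5°.

I = 0.09504∠-58.5° A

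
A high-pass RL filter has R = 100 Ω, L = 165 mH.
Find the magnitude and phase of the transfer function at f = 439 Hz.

Step 1 — Angular frequency: ω = 2π·439 = 2758 rad/s.
Step 2 — Transfer function: H(jω) = jωL/(R + jωL).
Step 3 — Numerator jωL = j·455.1; denominator R + jωL = 100 + j455.1.
Step 4 — H = 0.9539 + j0.2096.
Step 5 — Magnitude: |H| = 0.9767 (-0.2 dB); phase: φ = 12.4°.

|H| = 0.9767 (-0.2 dB), φ = 12.4°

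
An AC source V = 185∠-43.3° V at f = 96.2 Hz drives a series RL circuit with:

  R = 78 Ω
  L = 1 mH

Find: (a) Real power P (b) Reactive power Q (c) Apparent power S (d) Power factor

Step 1 — Angular frequency: ω = 2π·f = 2π·96.2 = 604.4 rad/s.
Step 2 — Component impedances:
  R: Z = R = 78 Ω
  L: Z = jωL = j·604.4·0.001 = 0 + j0.6044 Ω
Step 3 — Series combination: Z_total = R + L = 78 + j0.6044 Ω = 78∠0.4° Ω.
Step 4 — Source phasor: V = 185∠-43.3° V = 134.6 - j126.9 V.
Step 5 — Current: I = V / Z = 1.713 - j1.64 A = 2.372∠-43.7° A.
Step 6 — Complex power: S = V·I* = 438.8 + j3.4 VA.
Step 7 — Real power: P = Re(S) = 438.8 W.
Step 8 — Reactive power: Q = Im(S) = 3.4 VAR.
Step 9 — Apparent power: |S| = 438.8 VA.
Step 10 — Power factor: PF = P/|S| = 1 (lagging).

(a) P = 438.8 W  (b) Q = 3.4 VAR  (c) S = 438.8 VA  (d) PF = 1 (lagging)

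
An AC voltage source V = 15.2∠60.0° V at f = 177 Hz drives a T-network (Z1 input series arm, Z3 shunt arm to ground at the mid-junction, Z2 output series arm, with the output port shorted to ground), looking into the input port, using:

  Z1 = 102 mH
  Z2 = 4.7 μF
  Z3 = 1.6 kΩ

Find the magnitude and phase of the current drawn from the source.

Step 1 — Angular frequency: ω = 2π·f = 2π·177 = 1112 rad/s.
Step 2 — Component impedances:
  Z1: Z = jωL = j·1112·0.102 = 0 + j113.4 Ω
  Z2: Z = 1/(jωC) = -j/(ω·C) = 0 - j191.3 Ω
  Z3: Z = R = 1600 Ω
Step 3 — With the output port shorted to ground, the output series arm Z2 runs from the junction to ground; the shunt arm Z3 also runs from the junction to ground. They appear in parallel: Z3 || Z2 = 22.55 - j188.6 Ω.
Step 4 — Series with input arm Z1: Z_in = Z1 + (Z3 || Z2) = 22.55 - j75.18 Ω = 78.49∠-73.3° Ω.
Step 5 — Source phasor: V = 15.2∠60.0° V = 7.6 + j13.16 V.
Step 6 — Ohm's law: I = V / Z_total = (7.6 + j13.16) / (22.55 - j75.18) = -0.1328 + j0.1409 A.
Step 7 — Convert to polar: |I| = 0.1937 A, ∠I = 133.3°.

I = 0.1937∠133.3° A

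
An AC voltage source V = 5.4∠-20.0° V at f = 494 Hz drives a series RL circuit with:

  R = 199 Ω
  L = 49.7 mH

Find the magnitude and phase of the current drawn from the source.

Step 1 — Angular frequency: ω = 2π·f = 2π·494 = 3104 rad/s.
Step 2 — Component impedances:
  R: Z = R = 199 Ω
  L: Z = jωL = j·3104·0.0497 = 0 + j154.3 Ω
Step 3 — Series combination: Z_total = R + L = 199 + j154.3 Ω = 251.8∠37.8° Ω.
Step 4 — Source phasor: V = 5.4∠-20.0° V = 5.074 - j1.847 V.
Step 5 — Ohm's law: I = V / Z_total = (5.074 - j1.847) / (199 + j154.3) = 0.01143 - j0.01814 A.
Step 6 — Convert to polar: |I| = 0.02145 A, ∠I = -57.8°.

I = 0.02145∠-57.8° A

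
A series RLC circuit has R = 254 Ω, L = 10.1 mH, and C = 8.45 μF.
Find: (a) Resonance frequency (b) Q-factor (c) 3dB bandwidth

Step 1 — Resonance condition Im(Z)=0 gives ω₀ = 1/√(LC).
Step 2 — ω₀ = 1/√(0.0101·8.45e-06) = 3423 rad/s.
Step 3 — f₀ = ω₀/(2π) = 544.8 Hz.
Step 4 — Series Q: Q = ω₀L/R = 3423·0.0101/254 = 0.1361.
Step 5 — 3dB bandwidth: Δω = ω₀/Q = 2.515e+04 rad/s; BW = Δω/(2π) = 4003 Hz.

(a) f₀ = 544.8 Hz  (b) Q = 0.1361  (c) BW = 4003 Hz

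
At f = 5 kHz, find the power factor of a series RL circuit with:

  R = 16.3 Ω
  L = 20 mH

Step 1 — Angular frequency: ω = 2π·f = 2π·5000 = 3.142e+04 rad/s.
Step 2 — Component impedances:
  R: Z = R = 16.3 Ω
  L: Z = jωL = j·3.142e+04·0.02 = 0 + j628.3 Ω
Step 3 — Series combination: Z_total = R + L = 16.3 + j628.3 Ω = 628.5∠88.5° Ω.
Step 4 — Power factor: PF = cos(φ) = Re(Z)/|Z| = 16.3/628.5 = 0.02593.
Step 5 — Type: Im(Z) = 628.3 ⇒ lagging (phase φ = 88.5°).

PF = 0.02593 (lagging, φ = 88.5°)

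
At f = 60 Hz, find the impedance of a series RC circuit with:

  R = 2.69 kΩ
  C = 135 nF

Step 1 — Angular frequency: ω = 2π·f = 2π·60 = 377 rad/s.
Step 2 — Component impedances:
  R: Z = R = 2690 Ω
  C: Z = 1/(jωC) = -j/(ω·C) = 0 - j1.965e+04 Ω
Step 3 — Series combination: Z_total = R + C = 2690 - j1.965e+04 Ω = 1.983e+04∠-82.2° Ω.

Z = 2690 - j1.965e+04 Ω = 1.983e+04∠-82.2° Ω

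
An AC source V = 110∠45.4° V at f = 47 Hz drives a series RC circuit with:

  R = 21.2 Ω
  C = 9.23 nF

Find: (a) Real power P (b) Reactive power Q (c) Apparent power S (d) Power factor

Step 1 — Angular frequency: ω = 2π·f = 2π·47 = 295.3 rad/s.
Step 2 — Component impedances:
  R: Z = R = 21.2 Ω
  C: Z = 1/(jωC) = -j/(ω·C) = 0 - j3.669e+05 Ω
Step 3 — Series combination: Z_total = R + C = 21.2 - j3.669e+05 Ω = 3.669e+05∠-90.0° Ω.
Step 4 — Source phasor: V = 110∠45.4° V = 77.24 + j78.32 V.
Step 5 — Current: I = V / Z = -0.0002135 + j0.0002105 A = 0.0002998∠135.4° A.
Step 6 — Complex power: S = V·I* = 1.906e-06 - j0.03298 VA.
Step 7 — Real power: P = Re(S) = 1.906e-06 W.
Step 8 — Reactive power: Q = Im(S) = -0.03298 VAR.
Step 9 — Apparent power: |S| = 0.03298 VA.
Step 10 — Power factor: PF = P/|S| = 5.779e-05 (leading).

(a) P = 1.906e-06 W  (b) Q = -0.03298 VAR  (c) S = 0.03298 VA  (d) PF = 5.779e-05 (leading)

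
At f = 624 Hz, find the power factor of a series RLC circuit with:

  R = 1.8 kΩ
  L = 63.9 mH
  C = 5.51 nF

Step 1 — Angular frequency: ω = 2π·f = 2π·624 = 3921 rad/s.
Step 2 — Component impedances:
  R: Z = R = 1800 Ω
  L: Z = jωL = j·3921·0.0639 = 0 + j250.5 Ω
  C: Z = 1/(jωC) = -j/(ω·C) = 0 - j4.629e+04 Ω
Step 3 — Series combination: Z_total = R + L + C = 1800 - j4.604e+04 Ω = 4.607e+04∠-87.8° Ω.
Step 4 — Power factor: PF = cos(φ) = Re(Z)/|Z| = 1800/4.607e+04 = 0.03907.
Step 5 — Type: Im(Z) = -4.604e+04 ⇒ leading (phase φ = -87.8°).

PF = 0.03907 (leading, φ = -87.8°)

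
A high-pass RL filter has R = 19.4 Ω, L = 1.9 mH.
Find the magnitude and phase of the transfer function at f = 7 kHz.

Step 1 — Angular frequency: ω = 2π·7000 = 4.398e+04 rad/s.
Step 2 — Transfer function: H(jω) = jωL/(R + jωL).
Step 3 — Numerator jωL = j·83.57; denominator R + jωL = 19.4 + j83.57.
Step 4 — H = 0.9489 + j0.2203.
Step 5 — Magnitude: |H| = 0.9741 (-0.2 dB); phase: φ = 13.1°.

|H| = 0.9741 (-0.2 dB), φ = 13.1°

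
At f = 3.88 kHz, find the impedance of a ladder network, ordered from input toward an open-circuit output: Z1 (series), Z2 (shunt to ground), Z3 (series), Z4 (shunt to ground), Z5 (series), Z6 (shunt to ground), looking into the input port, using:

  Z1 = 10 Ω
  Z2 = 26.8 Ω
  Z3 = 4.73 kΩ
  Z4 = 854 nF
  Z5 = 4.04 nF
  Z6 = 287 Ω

Step 1 — Angular frequency: ω = 2π·f = 2π·3880 = 2.438e+04 rad/s.
Step 2 — Component impedances:
  Z1: Z = R = 10 Ω
  Z2: Z = R = 26.8 Ω
  Z3: Z = R = 4730 Ω
  Z4: Z = 1/(jωC) = -j/(ω·C) = 0 - j48.03 Ω
  Z5: Z = 1/(jωC) = -j/(ω·C) = 0 - j1.015e+04 Ω
  Z6: Z = R = 287 Ω
Step 3 — Ladder network (open output): work backward from the far end, alternating series and parallel combinations. Z_in = 36.65 - j0.001517 Ω = 36.65∠-0.0° Ω.

Z = 36.65 - j0.001517 Ω = 36.65∠-0.0° Ω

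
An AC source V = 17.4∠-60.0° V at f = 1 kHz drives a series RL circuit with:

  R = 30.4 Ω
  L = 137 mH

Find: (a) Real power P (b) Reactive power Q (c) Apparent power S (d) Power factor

Step 1 — Angular frequency: ω = 2π·f = 2π·1000 = 6283 rad/s.
Step 2 — Component impedances:
  R: Z = R = 30.4 Ω
  L: Z = jωL = j·6283·0.137 = 0 + j860.8 Ω
Step 3 — Series combination: Z_total = R + L = 30.4 + j860.8 Ω = 861.3∠88.0° Ω.
Step 4 — Source phasor: V = 17.4∠-60.0° V = 8.7 - j15.07 V.
Step 5 — Current: I = V / Z = -0.01713 - j0.01071 A = 0.0202∠-148.0° A.
Step 6 — Complex power: S = V·I* = 0.01241 + j0.3513 VA.
Step 7 — Real power: P = Re(S) = 0.01241 W.
Step 8 — Reactive power: Q = Im(S) = 0.3513 VAR.
Step 9 — Apparent power: |S| = 0.3515 VA.
Step 10 — Power factor: PF = P/|S| = 0.03529 (lagging).

(a) P = 0.01241 W  (b) Q = 0.3513 VAR  (c) S = 0.3515 VA  (d) PF = 0.03529 (lagging)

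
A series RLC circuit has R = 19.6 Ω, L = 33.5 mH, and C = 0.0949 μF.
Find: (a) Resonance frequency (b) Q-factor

Step 1 — Resonance condition Im(Z)=0 gives ω₀ = 1/√(LC).
Step 2 — ω₀ = 1/√(0.0335·9.49e-08) = 1.774e+04 rad/s.
Step 3 — f₀ = ω₀/(2π) = 2823 Hz.
Step 4 — Series Q: Q = ω₀L/R = 1.774e+04·0.0335/19.6 = 30.31.

(a) f₀ = 2823 Hz  (b) Q = 30.31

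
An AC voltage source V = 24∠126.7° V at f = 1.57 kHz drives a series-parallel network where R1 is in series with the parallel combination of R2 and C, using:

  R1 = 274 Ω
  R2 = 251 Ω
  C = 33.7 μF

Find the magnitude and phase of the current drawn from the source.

Step 1 — Angular frequency: ω = 2π·f = 2π·1570 = 9865 rad/s.
Step 2 — Component impedances:
  R1: Z = R = 274 Ω
  R2: Z = R = 251 Ω
  C: Z = 1/(jωC) = -j/(ω·C) = 0 - j3.008 Ω
Step 3 — Parallel branch: R2 || C = 1/(1/R2 + 1/C) = 0.03605 - j3.008 Ω.
Step 4 — Series with R1: Z_total = R1 + (R2 || C) = 274 - j3.008 Ω = 274.1∠-0.6° Ω.
Step 5 — Source phasor: V = 24∠126.7° V = -14.34 + j19.24 V.
Step 6 — Ohm's law: I = V / Z_total = (-14.34 + j19.24) / (274 - j3.008) = -0.0531 + j0.06964 A.
Step 7 — Convert to polar: |I| = 0.08757 A, ∠I = 127.3°.

I = 0.08757∠127.3° A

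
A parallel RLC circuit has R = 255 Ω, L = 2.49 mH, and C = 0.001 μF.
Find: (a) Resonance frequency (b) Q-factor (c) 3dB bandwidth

Step 1 — Resonance: ω₀ = 1/√(LC) = 1/√(0.00249·1e-09) = 6.337e+05 rad/s.
Step 2 — f₀ = ω₀/(2π) = 1.009e+05 Hz.
Step 3 — Parallel Q: Q = R/(ω₀L) = 255/(6.337e+05·0.00249) = 0.1616.
Step 4 — Bandwidth: Δω = ω₀/Q = 3.922e+06 rad/s; BW = Δω/(2π) = 6.241e+05 Hz.

(a) f₀ = 1.009e+05 Hz  (b) Q = 0.1616  (c) BW = 6.241e+05 Hz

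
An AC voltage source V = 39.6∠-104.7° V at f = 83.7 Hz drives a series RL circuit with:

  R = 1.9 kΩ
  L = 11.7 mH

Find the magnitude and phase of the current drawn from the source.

Step 1 — Angular frequency: ω = 2π·f = 2π·83.7 = 525.9 rad/s.
Step 2 — Component impedances:
  R: Z = R = 1900 Ω
  L: Z = jωL = j·525.9·0.0117 = 0 + j6.153 Ω
Step 3 — Series combination: Z_total = R + L = 1900 + j6.153 Ω = 1900∠0.2° Ω.
Step 4 — Source phasor: V = 39.6∠-104.7° V = -10.05 - j38.3 V.
Step 5 — Ohm's law: I = V / Z_total = (-10.05 - j38.3) / (1900 + j6.153) = -0.005354 - j0.02014 A.
Step 6 — Convert to polar: |I| = 0.02084 A, ∠I = -104.9°.

I = 0.02084∠-104.9° A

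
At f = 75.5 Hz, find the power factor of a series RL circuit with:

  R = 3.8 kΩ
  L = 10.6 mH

Step 1 — Angular frequency: ω = 2π·f = 2π·75.5 = 474.4 rad/s.
Step 2 — Component impedances:
  R: Z = R = 3800 Ω
  L: Z = jωL = j·474.4·0.0106 = 0 + j5.028 Ω
Step 3 — Series combination: Z_total = R + L = 3800 + j5.028 Ω = 3800∠0.1° Ω.
Step 4 — Power factor: PF = cos(φ) = Re(Z)/|Z| = 3800/3800 = 1.
Step 5 — Type: Im(Z) = 5.028 ⇒ lagging (phase φ = 0.1°).

PF = 1 (lagging, φ = 0.1°)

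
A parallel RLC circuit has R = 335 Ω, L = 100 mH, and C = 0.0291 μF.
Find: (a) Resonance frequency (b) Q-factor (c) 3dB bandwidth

Step 1 — Resonance: ω₀ = 1/√(LC) = 1/√(0.1·2.91e-08) = 1.854e+04 rad/s.
Step 2 — f₀ = ω₀/(2π) = 2950 Hz.
Step 3 — Parallel Q: Q = R/(ω₀L) = 335/(1.854e+04·0.1) = 0.1807.
Step 4 — Bandwidth: Δω = ω₀/Q = 1.026e+05 rad/s; BW = Δω/(2π) = 1.633e+04 Hz.

(a) f₀ = 2950 Hz  (b) Q = 0.1807  (c) BW = 1.633e+04 Hz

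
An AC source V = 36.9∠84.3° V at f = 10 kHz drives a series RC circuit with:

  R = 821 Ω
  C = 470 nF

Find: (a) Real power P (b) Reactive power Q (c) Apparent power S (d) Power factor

Step 1 — Angular frequency: ω = 2π·f = 2π·1e+04 = 6.283e+04 rad/s.
Step 2 — Component impedances:
  R: Z = R = 821 Ω
  C: Z = 1/(jωC) = -j/(ω·C) = 0 - j33.86 Ω
Step 3 — Series combination: Z_total = R + C = 821 - j33.86 Ω = 821.7∠-2.4° Ω.
Step 4 — Source phasor: V = 36.9∠84.3° V = 3.665 + j36.72 V.
Step 5 — Current: I = V / Z = 0.002615 + j0.04483 A = 0.04491∠86.7° A.
Step 6 — Complex power: S = V·I* = 1.656 - j0.06829 VA.
Step 7 — Real power: P = Re(S) = 1.656 W.
Step 8 — Reactive power: Q = Im(S) = -0.06829 VAR.
Step 9 — Apparent power: |S| = 1.657 VA.
Step 10 — Power factor: PF = P/|S| = 0.9992 (leading).

(a) P = 1.656 W  (b) Q = -0.06829 VAR  (c) S = 1.657 VA  (d) PF = 0.9992 (leading)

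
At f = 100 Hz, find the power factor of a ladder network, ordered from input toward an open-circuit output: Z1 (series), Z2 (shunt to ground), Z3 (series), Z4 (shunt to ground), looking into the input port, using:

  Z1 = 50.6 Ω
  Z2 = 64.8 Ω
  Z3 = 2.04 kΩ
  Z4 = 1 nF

Step 1 — Angular frequency: ω = 2π·f = 2π·100 = 628.3 rad/s.
Step 2 — Component impedances:
  Z1: Z = R = 50.6 Ω
  Z2: Z = R = 64.8 Ω
  Z3: Z = R = 2040 Ω
  Z4: Z = 1/(jωC) = -j/(ω·C) = 0 - j1.592e+06 Ω
Step 3 — Ladder network (open output): work backward from the far end, alternating series and parallel combinations. Z_in = 115.4 - j0.002638 Ω = 115.4∠-0.0° Ω.
Step 4 — Power factor: PF = cos(φ) = Re(Z)/|Z| = 115.4/115.4 = 1.
Step 5 — Type: Im(Z) = -0.002638 ⇒ leading (phase φ = -0.0°).

PF = 1 (leading, φ = -0.0°)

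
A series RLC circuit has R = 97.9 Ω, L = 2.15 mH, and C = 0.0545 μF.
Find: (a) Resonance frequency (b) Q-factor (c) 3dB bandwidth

Step 1 — Resonance: ω₀ = 1/√(LC) = 1/√(0.00215·5.45e-08) = 9.238e+04 rad/s.
Step 2 — f₀ = ω₀/(2π) = 1.47e+04 Hz.
Step 3 — Series Q: Q = ω₀L/R = 9.238e+04·0.00215/97.9 = 2.029.
Step 4 — Bandwidth: Δω = ω₀/Q = 4.553e+04 rad/s; BW = Δω/(2π) = 7247 Hz.

(a) f₀ = 1.47e+04 Hz  (b) Q = 2.029  (c) BW = 7247 Hz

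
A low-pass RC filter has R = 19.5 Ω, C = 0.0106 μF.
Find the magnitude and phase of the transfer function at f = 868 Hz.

Step 1 — Angular frequency: ω = 2π·868 = 5454 rad/s.
Step 2 — Transfer function: H(jω) = 1/(1 + jωRC).
Step 3 — Denominator: 1 + jωRC = 1 + j·5454·19.5·1.06e-08 = 1 + j0.001127.
Step 4 — H = 1 - j0.001127.
Step 5 — Magnitude: |H| = 1 (-0.0 dB); phase: φ = -0.1°.

|H| = 1 (-0.0 dB), φ = -0.1°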